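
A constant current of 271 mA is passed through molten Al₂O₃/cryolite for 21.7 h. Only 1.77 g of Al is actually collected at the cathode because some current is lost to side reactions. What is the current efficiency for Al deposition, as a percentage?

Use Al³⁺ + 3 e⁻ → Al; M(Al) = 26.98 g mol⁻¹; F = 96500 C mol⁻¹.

Q = I·t = 0.2710 × 78120 = 21170 C; n(e⁻) = 21170/96500 = 0.2194 mol.
Theoretical n(Al) = n(e⁻)/3 = 0.07313 mol, i.e. m_theo = 0.07313 × 26.98 = 1.973 g.
Efficiency = m_actual / m_theo = 1.77 / 1.973 = 89.7 %.

89.7 %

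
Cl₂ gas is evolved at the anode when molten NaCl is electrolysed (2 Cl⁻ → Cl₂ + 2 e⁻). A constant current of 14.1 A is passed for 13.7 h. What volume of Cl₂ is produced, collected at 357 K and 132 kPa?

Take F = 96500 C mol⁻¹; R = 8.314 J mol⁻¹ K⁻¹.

81.0 L

Q = I·t = 14.10 A × 49320 s = 695400 C.
n(e⁻) = Q/F = 695400 / 96500 = 7.206 mol.
2 electrons are transferred per Cl₂ molecule, so n(Cl₂) = 7.206 / 2 = 3.603 mol.
V = nRT/P = (3.603 × 8.314 × 357) / (132 × 10³ Pa) = 0.0810 m³ = 81.0 L.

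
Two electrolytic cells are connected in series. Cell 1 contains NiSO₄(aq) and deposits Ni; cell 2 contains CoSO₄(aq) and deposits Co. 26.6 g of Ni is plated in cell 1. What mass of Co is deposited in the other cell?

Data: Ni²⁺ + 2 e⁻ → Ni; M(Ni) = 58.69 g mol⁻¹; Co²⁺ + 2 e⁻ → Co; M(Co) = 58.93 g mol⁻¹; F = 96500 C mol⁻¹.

n(Ni) = 26.6 / 58.69 = 0.4532 mol.
Since Ni²⁺ + 2 e⁻ → Ni, n(e⁻) passed = 2 × 0.4532 = 0.9065 mol.
Cells in series carry the same charge, so the same 0.9065 mol of electrons passes through cell 2.
Co²⁺ + 2 e⁻ → Co, so n(Co) = 0.9065 / 2 = 0.4532 mol.
m(Co) = 0.4532 × 58.93 = 26.7 g.

26.7 g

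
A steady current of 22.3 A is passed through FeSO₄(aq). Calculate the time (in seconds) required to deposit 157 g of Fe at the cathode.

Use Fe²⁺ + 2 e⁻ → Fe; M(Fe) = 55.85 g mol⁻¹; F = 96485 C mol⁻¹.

n(Fe) = m/M = 157 / 55.85 = 2.811 mol.
Each Fe atom requires 2 electrons, so n(e⁻) = 2 × 2.811 = 5.622 mol.
Q = n(e⁻)·F = 5.622 × 96485 = 542500 C.
t = Q/I = 542500 / 22.30 A = 24330 s.

24300 s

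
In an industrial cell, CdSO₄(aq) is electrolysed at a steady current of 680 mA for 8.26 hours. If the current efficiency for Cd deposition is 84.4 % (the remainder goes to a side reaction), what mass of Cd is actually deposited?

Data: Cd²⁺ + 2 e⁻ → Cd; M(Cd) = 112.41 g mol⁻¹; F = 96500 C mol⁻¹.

Q = I·t = 0.6800 × 29736 = 20220 C.
n(e⁻) = 20220/96500 = 0.2095 mol; theoretically n(Cd) = 0.2095/2 = 0.1048 mol, m_theo = 11.78 g.
At 84.4 % efficiency, m_actual = 0.844 × 11.78 = 9.94 g.

9.94 g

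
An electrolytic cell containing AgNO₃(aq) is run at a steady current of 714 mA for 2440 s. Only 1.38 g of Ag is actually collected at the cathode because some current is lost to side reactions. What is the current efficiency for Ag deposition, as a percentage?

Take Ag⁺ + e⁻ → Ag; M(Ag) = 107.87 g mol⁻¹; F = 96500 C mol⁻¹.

70.9 %

Q = I·t = 0.7140 × 2440.0 = 1742 C; n(e⁻) = 1742/96500 = 0.01805 mol.
Theoretical n(Ag) = n(e⁻)/1 = 0.01805 mol, i.e. m_theo = 0.01805 × 107.87 = 1.947 g.
Efficiency = m_actual / m_theo = 1.38 / 1.947 = 70.9 %.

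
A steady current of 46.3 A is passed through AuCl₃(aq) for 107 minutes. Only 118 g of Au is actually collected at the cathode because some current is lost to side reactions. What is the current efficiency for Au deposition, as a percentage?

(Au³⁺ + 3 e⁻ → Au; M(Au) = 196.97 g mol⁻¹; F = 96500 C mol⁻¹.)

58.3 %

Q = I·t = 46.30 × 6420.0 = 297200 C; n(e⁻) = 297200/96500 = 3.080 mol.
Theoretical n(Au) = n(e⁻)/3 = 1.027 mol, i.e. m_theo = 1.027 × 196.97 = 202.2 g.
Efficiency = m_actual / m_theo = 118 / 202.2 = 58.3 %.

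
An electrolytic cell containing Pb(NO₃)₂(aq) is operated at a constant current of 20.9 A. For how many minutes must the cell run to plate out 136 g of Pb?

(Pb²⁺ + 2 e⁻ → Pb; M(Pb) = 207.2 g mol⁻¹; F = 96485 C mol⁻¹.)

n(Pb) = m/M = 136 / 207.2 = 0.6564 mol.
Each Pb atom requires 2 electrons, so n(e⁻) = 2 × 0.6564 = 1.313 mol.
Q = n(e⁻)·F = 1.313 × 96485 = 126700 C.
t = Q/I = 126700 / 20.90 A = 6060 s = 101 min.

101 min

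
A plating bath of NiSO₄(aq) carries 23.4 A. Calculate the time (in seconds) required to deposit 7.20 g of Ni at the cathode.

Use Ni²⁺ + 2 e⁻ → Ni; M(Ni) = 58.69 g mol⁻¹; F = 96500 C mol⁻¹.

n(Ni) = m/M = 7.20 / 58.69 = 0.1227 mol.
Each Ni atom requires 2 electrons, so n(e⁻) = 2 × 0.1227 = 0.2454 mol.
Q = n(e⁻)·F = 0.2454 × 96500 = 23680 C.
t = Q/I = 23680 / 23.40 A = 1012 s.

1010 s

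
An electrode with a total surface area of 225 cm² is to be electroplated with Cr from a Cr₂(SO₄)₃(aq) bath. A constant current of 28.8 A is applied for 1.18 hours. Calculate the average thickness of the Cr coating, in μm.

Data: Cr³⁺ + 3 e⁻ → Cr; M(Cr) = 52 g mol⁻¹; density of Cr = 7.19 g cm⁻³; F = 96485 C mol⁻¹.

Q = I·t = 28.80 × 4248.0 = 122300 C; n(e⁻) = 1.268 mol.
n(Cr) = n(e⁻)/3 = 0.4227 mol, so m = 0.4227 × 52 = 21.98 g.
Volume = m/ρ = 21.98 / 7.19 = 3.057 cm³.
Thickness = V/A = 3.057 / 225 = 0.0136 cm = 136 μm.

136 μm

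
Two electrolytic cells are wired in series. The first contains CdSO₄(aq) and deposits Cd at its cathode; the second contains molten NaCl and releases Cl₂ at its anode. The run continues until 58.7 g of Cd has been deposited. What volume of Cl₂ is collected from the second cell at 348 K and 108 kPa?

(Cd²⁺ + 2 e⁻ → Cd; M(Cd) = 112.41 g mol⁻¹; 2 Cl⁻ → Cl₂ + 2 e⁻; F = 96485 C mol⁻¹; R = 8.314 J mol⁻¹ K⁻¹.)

n(Cd) = 58.7 / 112.41 = 0.5222 mol, so n(e⁻) = 2 × 0.5222 = 1.044 mol.
The cells are in series, so the same 1.044 mol of electrons passes through the second cell.
2 Cl⁻ → Cl₂ + 2 e⁻ — 2 mol e⁻ per mol Cl₂, so n(Cl₂) = 1.044/2 = 0.5222 mol.
V = nRT/P = (0.5222 × 8.314 × 348) / (108 × 10³) = 0.0140 m³ = 14.0 L.

14.0 L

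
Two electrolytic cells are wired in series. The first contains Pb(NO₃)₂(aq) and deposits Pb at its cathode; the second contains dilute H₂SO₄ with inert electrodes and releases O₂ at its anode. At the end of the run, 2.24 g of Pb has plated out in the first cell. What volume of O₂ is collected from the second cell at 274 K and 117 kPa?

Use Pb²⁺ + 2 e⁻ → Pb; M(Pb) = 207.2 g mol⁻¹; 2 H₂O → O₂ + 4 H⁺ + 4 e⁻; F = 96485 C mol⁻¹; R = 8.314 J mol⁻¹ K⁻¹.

0.105 L

n(Pb) = 2.24 / 207.2 = 0.01081 mol, so n(e⁻) = 2 × 0.01081 = 0.02162 mol.
The cells are in series, so the same 0.02162 mol of electrons passes through the second cell.
2 H₂O → O₂ + 4 H⁺ + 4 e⁻ — 4 mol e⁻ per mol O₂, so n(O₂) = 0.02162/4 = 0.005405 mol.
V = nRT/P = (0.005405 × 8.314 × 274) / (117 × 10³) = 1.05 × 10⁻⁴ m³ = 0.105 L.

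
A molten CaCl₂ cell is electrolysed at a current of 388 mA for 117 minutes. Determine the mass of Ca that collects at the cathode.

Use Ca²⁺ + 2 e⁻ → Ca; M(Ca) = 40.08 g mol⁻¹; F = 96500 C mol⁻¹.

0.566 g

Q = I·t = 0.3880 A × 7020.0 s = 2724 C.
n(e⁻) = Q/F = 2724 / 96500 = 0.02823 mol.
Ca²⁺ + 2 e⁻ → Ca, so n(Ca) = n(e⁻)/2 = 0.01411 mol.
m = n·M = 0.01411 × 40.08 = 0.566 g.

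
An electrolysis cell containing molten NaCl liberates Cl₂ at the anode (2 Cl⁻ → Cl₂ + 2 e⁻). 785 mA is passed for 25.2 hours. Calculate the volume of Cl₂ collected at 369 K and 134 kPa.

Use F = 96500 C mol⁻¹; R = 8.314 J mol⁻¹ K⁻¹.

Q = I·t = 0.7850 A × 90720 s = 71220 C.
n(e⁻) = Q/F = 71220 / 96500 = 0.7380 mol.
2 electrons are transferred per Cl₂ molecule, so n(Cl₂) = 0.7380 / 2 = 0.3690 mol.
V = nRT/P = (0.3690 × 8.314 × 369) / (134 × 10³ Pa) = 0.00845 m³ = 8.45 L.

8.45 L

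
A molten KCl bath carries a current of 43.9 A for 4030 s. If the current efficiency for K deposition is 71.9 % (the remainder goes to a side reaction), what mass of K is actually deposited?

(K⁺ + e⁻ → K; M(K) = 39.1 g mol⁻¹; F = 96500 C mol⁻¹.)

Q = I·t = 43.90 × 4030.0 = 176900 C.
n(e⁻) = 176900/96500 = 1.833 mol; theoretically n(K) = 1.833/1 = 1.833 mol, m_theo = 71.68 g.
At 71.9 % efficiency, m_actual = 0.719 × 71.68 = 51.5 g.

51.5 g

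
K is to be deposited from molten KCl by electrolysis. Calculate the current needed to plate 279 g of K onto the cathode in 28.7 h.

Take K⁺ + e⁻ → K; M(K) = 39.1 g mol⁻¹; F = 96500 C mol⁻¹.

6.66 A

n(K) = 279 / 39.1 = 7.136 mol.
n(e⁻) = 1 × 7.136 = 7.136 mol.
Q = n(e⁻)·F = 7.136 × 96500 = 688600 C.
I = Q/t = 688600 / 103320 s = 6.66 A.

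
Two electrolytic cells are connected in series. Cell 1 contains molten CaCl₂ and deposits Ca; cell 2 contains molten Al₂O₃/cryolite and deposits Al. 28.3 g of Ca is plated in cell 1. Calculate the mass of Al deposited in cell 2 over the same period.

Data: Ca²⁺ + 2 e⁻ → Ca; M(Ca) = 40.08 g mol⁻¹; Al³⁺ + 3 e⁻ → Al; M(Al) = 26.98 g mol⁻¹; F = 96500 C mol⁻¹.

n(Ca) = 28.3 / 40.08 = 0.7061 mol.
Since Ca²⁺ + 2 e⁻ → Ca, n(e⁻) passed = 2 × 0.7061 = 1.412 mol.
Cells in series carry the same charge, so the same 1.412 mol of electrons passes through cell 2.
Al³⁺ + 3 e⁻ → Al, so n(Al) = 1.412 / 3 = 0.4707 mol.
m(Al) = 0.4707 × 26.98 = 12.7 g.

12.7 g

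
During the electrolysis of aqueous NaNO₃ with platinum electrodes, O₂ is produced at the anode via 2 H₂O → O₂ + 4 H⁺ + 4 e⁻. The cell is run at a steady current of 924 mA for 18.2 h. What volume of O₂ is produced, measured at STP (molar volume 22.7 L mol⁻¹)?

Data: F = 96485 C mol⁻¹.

Q = I·t = 0.9240 A × 65520 s = 60540 C.
n(e⁻) = Q/F = 60540 / 96485 = 0.6275 mol.
4 electrons are transferred per O₂ molecule, so n(O₂) = 0.6275 / 4 = 0.1569 mol.
V = n × V_m = 0.1569 × 22.7 = 3.56 L.

3.56 L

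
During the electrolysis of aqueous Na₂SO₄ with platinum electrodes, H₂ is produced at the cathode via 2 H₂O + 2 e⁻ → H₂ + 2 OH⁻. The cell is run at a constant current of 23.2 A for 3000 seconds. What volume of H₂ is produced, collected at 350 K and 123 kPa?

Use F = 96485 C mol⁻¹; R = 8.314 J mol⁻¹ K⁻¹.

8.53 L

Q = I·t = 23.20 A × 3000.0 s = 69600 C.
n(e⁻) = Q/F = 69600 / 96485 = 0.7214 mol.
2 electrons are transferred per H₂ molecule, so n(H₂) = 0.7214 / 2 = 0.3607 mol.
V = nRT/P = (0.3607 × 8.314 × 350) / (123 × 10³ Pa) = 0.00853 m³ = 8.53 L.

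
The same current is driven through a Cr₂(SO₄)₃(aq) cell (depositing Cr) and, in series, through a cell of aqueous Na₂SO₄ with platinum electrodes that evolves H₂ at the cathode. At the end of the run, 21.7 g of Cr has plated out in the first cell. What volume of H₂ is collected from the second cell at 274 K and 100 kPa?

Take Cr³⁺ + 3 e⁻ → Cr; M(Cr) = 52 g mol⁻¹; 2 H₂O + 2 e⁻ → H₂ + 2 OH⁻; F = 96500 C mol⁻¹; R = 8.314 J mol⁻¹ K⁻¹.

n(Cr) = 21.7 / 52 = 0.4173 mol, so n(e⁻) = 3 × 0.4173 = 1.252 mol.
The cells are in series, so the same 1.252 mol of electrons passes through the second cell.
2 H₂O + 2 e⁻ → H₂ + 2 OH⁻ — 2 mol e⁻ per mol H₂, so n(H₂) = 1.252/2 = 0.6260 mol.
V = nRT/P = (0.6260 × 8.314 × 274) / (100 × 10³) = 0.0143 m³ = 14.3 L.

14.3 L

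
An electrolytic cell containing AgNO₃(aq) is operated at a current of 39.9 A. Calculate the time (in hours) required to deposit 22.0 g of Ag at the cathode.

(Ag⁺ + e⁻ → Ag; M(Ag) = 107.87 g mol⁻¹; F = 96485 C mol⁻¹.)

n(Ag) = m/M = 22.0 / 107.87 = 0.2039 mol.
Each Ag atom requires 1 electron, so n(e⁻) = 1 × 0.2039 = 0.2039 mol.
Q = n(e⁻)·F = 0.2039 × 96485 = 19680 C.
t = Q/I = 19680 / 39.90 A = 493.2 s = 0.137 h.

0.137 h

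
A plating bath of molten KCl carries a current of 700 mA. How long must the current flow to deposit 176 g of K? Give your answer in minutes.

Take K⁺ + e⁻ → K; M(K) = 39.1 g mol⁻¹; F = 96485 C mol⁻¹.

10300 min

n(K) = m/M = 176 / 39.1 = 4.501 mol.
Each K atom requires 1 electron, so n(e⁻) = 1 × 4.501 = 4.501 mol.
Q = n(e⁻)·F = 4.501 × 96485 = 434300 C.
t = Q/I = 434300 / 0.7000 A = 620400 s = 10300 min.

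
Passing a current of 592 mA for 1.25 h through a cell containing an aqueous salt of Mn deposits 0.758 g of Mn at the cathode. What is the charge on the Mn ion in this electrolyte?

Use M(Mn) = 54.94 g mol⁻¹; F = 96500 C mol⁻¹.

Q = I·t = 0.5920 A × 4500.0 s = 2664 C, so n(e⁻) = 2664/96500 = 0.02761 mol.
n(Mn) deposited = 0.758 / 54.94 = 0.01380 mol.
Electrons per atom = n(e⁻)/n(Mn) = 0.02761 / 0.01380 = 2.00 ≈ 2, so the ion is Mn²⁺.

+2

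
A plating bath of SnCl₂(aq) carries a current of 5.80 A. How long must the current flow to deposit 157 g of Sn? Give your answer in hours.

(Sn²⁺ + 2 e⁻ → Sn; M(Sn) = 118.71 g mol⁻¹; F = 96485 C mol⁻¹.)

n(Sn) = m/M = 157 / 118.71 = 1.323 mol.
Each Sn atom requires 2 electrons, so n(e⁻) = 2 × 1.323 = 2.645 mol.
Q = n(e⁻)·F = 2.645 × 96485 = 255200 C.
t = Q/I = 255200 / 5.800 A = 44000 s = 12.2 h.

12.2 h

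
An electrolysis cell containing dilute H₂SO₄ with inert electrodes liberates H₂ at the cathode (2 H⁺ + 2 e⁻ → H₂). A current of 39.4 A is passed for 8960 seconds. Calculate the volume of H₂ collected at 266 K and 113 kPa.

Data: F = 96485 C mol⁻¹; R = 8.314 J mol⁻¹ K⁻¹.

Q = I·t = 39.40 A × 8960.0 s = 353000 C.
n(e⁻) = Q/F = 353000 / 96485 = 3.659 mol.
2 electrons are transferred per H₂ molecule, so n(H₂) = 3.659 / 2 = 1.829 mol.
V = nRT/P = (1.829 × 8.314 × 266) / (113 × 10³ Pa) = 0.0358 m³ = 35.8 L.

35.8 L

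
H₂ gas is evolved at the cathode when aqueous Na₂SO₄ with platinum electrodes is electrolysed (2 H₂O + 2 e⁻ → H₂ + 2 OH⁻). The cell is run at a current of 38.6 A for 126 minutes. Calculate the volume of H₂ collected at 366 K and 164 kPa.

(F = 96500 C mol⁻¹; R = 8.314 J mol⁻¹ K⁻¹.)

Q = I·t = 38.60 A × 7560.0 s = 291800 C.
n(e⁻) = Q/F = 291800 / 96500 = 3.024 mol.
2 electrons are transferred per H₂ molecule, so n(H₂) = 3.024 / 2 = 1.512 mol.
V = nRT/P = (1.512 × 8.314 × 366) / (164 × 10³ Pa) = 0.0281 m³ = 28.1 L.

28.1 L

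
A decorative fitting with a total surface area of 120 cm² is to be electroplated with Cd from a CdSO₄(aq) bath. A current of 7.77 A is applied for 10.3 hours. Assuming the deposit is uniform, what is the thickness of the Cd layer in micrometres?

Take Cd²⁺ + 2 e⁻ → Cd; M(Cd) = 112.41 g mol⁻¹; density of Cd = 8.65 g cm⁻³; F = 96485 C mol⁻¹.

Q = I·t = 7.770 × 37080 = 288100 C; n(e⁻) = 2.986 mol.
n(Cd) = n(e⁻)/2 = 1.493 mol, so m = 1.493 × 112.41 = 167.8 g.
Volume = m/ρ = 167.8 / 8.65 = 19.40 cm³.
Thickness = V/A = 19.40 / 120 = 0.162 cm = 1620 μm.

1620 μm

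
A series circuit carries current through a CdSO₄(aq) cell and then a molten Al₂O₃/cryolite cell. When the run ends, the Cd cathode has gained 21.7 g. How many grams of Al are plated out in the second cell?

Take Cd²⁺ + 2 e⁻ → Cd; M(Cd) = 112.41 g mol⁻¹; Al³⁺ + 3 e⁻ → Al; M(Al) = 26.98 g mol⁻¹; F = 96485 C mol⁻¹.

3.47 g

n(Cd) = 21.7 / 112.41 = 0.1930 mol.
Since Cd²⁺ + 2 e⁻ → Cd, n(e⁻) passed = 2 × 0.1930 = 0.3861 mol.
Cells in series carry the same charge, so the same 0.3861 mol of electrons passes through cell 2.
Al³⁺ + 3 e⁻ → Al, so n(Al) = 0.3861 / 3 = 0.1287 mol.
m(Al) = 0.1287 × 26.98 = 3.47 g.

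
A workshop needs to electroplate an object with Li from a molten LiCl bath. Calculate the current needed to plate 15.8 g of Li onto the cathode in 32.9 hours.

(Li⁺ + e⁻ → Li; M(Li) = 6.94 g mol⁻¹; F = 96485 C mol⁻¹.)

1.85 A

n(Li) = 15.8 / 6.94 = 2.277 mol.
n(e⁻) = 1 × 2.277 = 2.277 mol.
Q = n(e⁻)·F = 2.277 × 96485 = 219700 C.
I = Q/t = 219700 / 118440 s = 1.85 A.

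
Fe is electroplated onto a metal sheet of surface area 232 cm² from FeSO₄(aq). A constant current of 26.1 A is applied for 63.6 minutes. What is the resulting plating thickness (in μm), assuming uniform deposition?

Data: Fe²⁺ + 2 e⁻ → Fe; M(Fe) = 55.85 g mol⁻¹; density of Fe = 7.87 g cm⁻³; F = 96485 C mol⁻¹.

158 μm

Q = I·t = 26.10 × 3816.0 = 99600 C; n(e⁻) = 1.032 mol.
n(Fe) = n(e⁻)/2 = 0.5161 mol, so m = 0.5161 × 55.85 = 28.83 g.
Volume = m/ρ = 28.83 / 7.87 = 3.663 cm³.
Thickness = V/A = 3.663 / 232 = 0.0158 cm = 158 μm.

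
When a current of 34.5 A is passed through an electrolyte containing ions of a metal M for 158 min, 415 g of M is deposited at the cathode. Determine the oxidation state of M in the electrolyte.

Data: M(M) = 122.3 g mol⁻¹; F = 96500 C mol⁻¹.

Q = I·t = 34.50 A × 9480.0 s = 327100 C, so n(e⁻) = 327100/96500 = 3.389 mol.
n(M) deposited = 415 / 122.3 = 3.393 mol.
Electrons per atom = n(e⁻)/n(M) = 3.389 / 3.393 = 0.999 ≈ 1, so the ion is M⁺.

+1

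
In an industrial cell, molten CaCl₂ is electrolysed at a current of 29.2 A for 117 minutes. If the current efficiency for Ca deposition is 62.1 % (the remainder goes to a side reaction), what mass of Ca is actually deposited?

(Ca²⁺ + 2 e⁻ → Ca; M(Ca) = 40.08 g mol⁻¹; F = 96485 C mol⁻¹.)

26.4 g

Q = I·t = 29.20 × 7020.0 = 205000 C.
n(e⁻) = 205000/96485 = 2.125 mol; theoretically n(Ca) = 2.125/2 = 1.062 mol, m_theo = 42.58 g.
At 62.1 % efficiency, m_actual = 0.621 × 42.58 = 26.4 g.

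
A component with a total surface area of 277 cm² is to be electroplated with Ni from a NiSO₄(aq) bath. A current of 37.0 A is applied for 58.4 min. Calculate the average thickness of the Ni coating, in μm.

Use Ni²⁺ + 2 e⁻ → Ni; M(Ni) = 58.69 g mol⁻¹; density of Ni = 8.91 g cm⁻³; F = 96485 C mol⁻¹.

Q = I·t = 37.00 × 3504.0 = 129600 C; n(e⁻) = 1.344 mol.
n(Ni) = n(e⁻)/2 = 0.6719 mol, so m = 0.6719 × 58.69 = 39.43 g.
Volume = m/ρ = 39.43 / 8.91 = 4.426 cm³.
Thickness = V/A = 4.426 / 277 = 0.0160 cm = 160 μm.

160 μm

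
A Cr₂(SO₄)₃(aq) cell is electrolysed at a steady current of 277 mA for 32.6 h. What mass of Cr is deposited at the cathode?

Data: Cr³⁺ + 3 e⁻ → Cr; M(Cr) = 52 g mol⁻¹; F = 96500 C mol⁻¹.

Q = I·t = 0.2770 A × 117360 s = 32510 C.
n(e⁻) = Q/F = 32510 / 96500 = 0.3369 mol.
Cr³⁺ + 3 e⁻ → Cr, so n(Cr) = n(e⁻)/3 = 0.1123 mol.
m = n·M = 0.1123 × 52 = 5.84 g.

5.84 g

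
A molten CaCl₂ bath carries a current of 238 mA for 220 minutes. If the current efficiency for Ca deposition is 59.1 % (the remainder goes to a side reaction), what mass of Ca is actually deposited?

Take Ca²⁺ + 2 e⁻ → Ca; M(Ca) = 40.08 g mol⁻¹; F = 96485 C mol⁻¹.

0.386 g

Q = I·t = 0.2380 × 13200 = 3142 C.
n(e⁻) = 3142/96485 = 0.03256 mol; theoretically n(Ca) = 0.03256/2 = 0.01628 mol, m_theo = 0.6525 g.
At 59.1 % efficiency, m_actual = 0.591 × 0.6525 = 0.386 g.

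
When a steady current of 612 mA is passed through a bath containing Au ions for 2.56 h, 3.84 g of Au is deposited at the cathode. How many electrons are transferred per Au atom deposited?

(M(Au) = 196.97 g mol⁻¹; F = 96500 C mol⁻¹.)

3

Q = I·t = 0.6120 A × 9216.0 s = 5640 C, so n(e⁻) = 5640/96500 = 0.05845 mol.
n(Au) deposited = 3.84 / 196.97 = 0.01950 mol.
Electrons per atom = n(e⁻)/n(Au) = 0.05845 / 0.01950 = 3.00 ≈ 3, so the ion is Au³⁺.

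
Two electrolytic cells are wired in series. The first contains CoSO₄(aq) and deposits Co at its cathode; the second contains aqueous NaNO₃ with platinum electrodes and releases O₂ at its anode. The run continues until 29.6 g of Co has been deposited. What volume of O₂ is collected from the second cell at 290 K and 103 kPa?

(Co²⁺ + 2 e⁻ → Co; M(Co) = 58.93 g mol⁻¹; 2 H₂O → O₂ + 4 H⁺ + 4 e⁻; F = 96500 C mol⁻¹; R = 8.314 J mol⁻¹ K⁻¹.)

n(Co) = 29.6 / 58.93 = 0.5023 mol, so n(e⁻) = 2 × 0.5023 = 1.005 mol.
The cells are in series, so the same 1.005 mol of electrons passes through the second cell.
2 H₂O → O₂ + 4 H⁺ + 4 e⁻ — 4 mol e⁻ per mol O₂, so n(O₂) = 1.005/4 = 0.2511 mol.
V = nRT/P = (0.2511 × 8.314 × 290) / (103 × 10³) = 0.00588 m³ = 5.88 L.

5.88 L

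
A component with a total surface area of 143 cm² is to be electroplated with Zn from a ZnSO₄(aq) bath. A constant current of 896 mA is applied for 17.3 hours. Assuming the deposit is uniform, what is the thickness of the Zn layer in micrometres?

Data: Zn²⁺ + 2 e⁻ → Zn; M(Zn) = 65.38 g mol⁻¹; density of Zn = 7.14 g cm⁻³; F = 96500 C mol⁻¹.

185 μm

Q = I·t = 0.8960 × 62280 = 55800 C; n(e⁻) = 0.5783 mol.
n(Zn) = n(e⁻)/2 = 0.2891 mol, so m = 0.2891 × 65.38 = 18.90 g.
Volume = m/ρ = 18.90 / 7.14 = 2.648 cm³.
Thickness = V/A = 2.648 / 143 = 0.0185 cm = 185 μm.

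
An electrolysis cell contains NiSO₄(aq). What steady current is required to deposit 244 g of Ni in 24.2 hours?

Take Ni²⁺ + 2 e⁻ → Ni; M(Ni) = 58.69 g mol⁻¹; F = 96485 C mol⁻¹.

9.21 A

n(Ni) = 244 / 58.69 = 4.157 mol.
n(e⁻) = 2 × 4.157 = 8.315 mol.
Q = n(e⁻)·F = 8.315 × 96485 = 802300 C.
I = Q/t = 802300 / 87120 s = 9.21 A.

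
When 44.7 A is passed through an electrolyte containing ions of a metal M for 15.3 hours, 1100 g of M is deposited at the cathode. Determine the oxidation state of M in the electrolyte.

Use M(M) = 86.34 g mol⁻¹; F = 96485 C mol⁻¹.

Q = I·t = 44.70 A × 55080 s = 2462000 C, so n(e⁻) = 2462000/96485 = 25.52 mol.
n(M) deposited = 1100 / 86.34 = 12.74 mol.
Electrons per atom = n(e⁻)/n(M) = 25.52 / 12.74 = 2.00 ≈ 2, so the ion is M²⁺.

+2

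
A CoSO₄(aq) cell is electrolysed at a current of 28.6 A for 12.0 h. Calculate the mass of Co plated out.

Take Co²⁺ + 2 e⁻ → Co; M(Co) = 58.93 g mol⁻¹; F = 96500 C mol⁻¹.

Q = I·t = 28.60 A × 43200 s = 1236000 C.
n(e⁻) = Q/F = 1236000 / 96500 = 12.80 mol.
Co²⁺ + 2 e⁻ → Co, so n(Co) = n(e⁻)/2 = 6.402 mol.
m = n·M = 6.402 × 58.93 = 377 g.

377 g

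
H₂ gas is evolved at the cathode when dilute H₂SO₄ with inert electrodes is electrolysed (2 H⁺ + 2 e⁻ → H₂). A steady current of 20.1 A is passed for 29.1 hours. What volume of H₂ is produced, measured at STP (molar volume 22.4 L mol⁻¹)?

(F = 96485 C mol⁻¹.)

244 L

Q = I·t = 20.10 A × 104760 s = 2106000 C.
n(e⁻) = Q/F = 2106000 / 96485 = 21.82 mol.
2 electrons are transferred per H₂ molecule, so n(H₂) = 21.82 / 2 = 10.91 mol.
V = n × V_m = 10.91 × 22.4 = 244 L.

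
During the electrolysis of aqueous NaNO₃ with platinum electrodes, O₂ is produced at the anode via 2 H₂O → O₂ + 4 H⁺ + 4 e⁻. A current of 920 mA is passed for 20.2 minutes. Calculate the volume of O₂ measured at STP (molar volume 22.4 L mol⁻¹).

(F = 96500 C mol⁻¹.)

Q = I·t = 0.9200 A × 1212.0 s = 1115 C.
n(e⁻) = Q/F = 1115 / 96500 = 0.01155 mol.
4 electrons are transferred per O₂ molecule, so n(O₂) = 0.01155 / 4 = 0.002889 mol.
V = n × V_m = 0.002889 × 22.4 = 0.0647 L.

0.0647 L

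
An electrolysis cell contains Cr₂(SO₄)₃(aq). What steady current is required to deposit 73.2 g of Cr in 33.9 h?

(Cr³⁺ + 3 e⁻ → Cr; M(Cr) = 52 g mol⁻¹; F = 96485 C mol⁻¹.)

3.34 A

n(Cr) = 73.2 / 52 = 1.408 mol.
n(e⁻) = 3 × 1.408 = 4.223 mol.
Q = n(e⁻)·F = 4.223 × 96485 = 407500 C.
I = Q/t = 407500 / 122040 s = 3.34 A.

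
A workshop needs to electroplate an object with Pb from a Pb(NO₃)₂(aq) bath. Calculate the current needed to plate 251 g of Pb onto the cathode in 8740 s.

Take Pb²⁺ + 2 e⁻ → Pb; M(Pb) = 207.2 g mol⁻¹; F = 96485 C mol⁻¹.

n(Pb) = 251 / 207.2 = 1.211 mol.
n(e⁻) = 2 × 1.211 = 2.423 mol.
Q = n(e⁻)·F = 2.423 × 96485 = 233800 C.
I = Q/t = 233800 / 8740.0 s = 26.7 A.

26.7 A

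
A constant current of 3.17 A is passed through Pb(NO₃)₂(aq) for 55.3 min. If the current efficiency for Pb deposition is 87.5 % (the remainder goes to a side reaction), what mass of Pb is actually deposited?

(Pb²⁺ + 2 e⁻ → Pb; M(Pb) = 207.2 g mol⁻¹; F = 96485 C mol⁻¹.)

Q = I·t = 3.170 × 3318.0 = 10520 C.
n(e⁻) = 10520/96485 = 0.1090 mol; theoretically n(Pb) = 0.1090/2 = 0.05451 mol, m_theo = 11.29 g.
At 87.5 % efficiency, m_actual = 0.875 × 11.29 = 9.88 g.

9.88 g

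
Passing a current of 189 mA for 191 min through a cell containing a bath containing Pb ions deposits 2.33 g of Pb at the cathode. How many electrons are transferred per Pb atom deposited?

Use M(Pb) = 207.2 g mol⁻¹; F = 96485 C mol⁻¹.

2

Q = I·t = 0.1890 A × 11460 s = 2166 C, so n(e⁻) = 2166/96485 = 0.02245 mol.
n(Pb) deposited = 2.33 / 207.2 = 0.01125 mol.
Electrons per atom = n(e⁻)/n(Pb) = 0.02245 / 0.01125 = 2.00 ≈ 2, so the ion is Pb²⁺.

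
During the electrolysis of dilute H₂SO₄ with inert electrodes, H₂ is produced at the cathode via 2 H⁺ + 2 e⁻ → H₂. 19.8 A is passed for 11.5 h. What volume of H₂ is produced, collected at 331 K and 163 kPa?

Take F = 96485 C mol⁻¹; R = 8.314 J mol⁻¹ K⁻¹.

Q = I·t = 19.80 A × 41400 s = 819700 C.
n(e⁻) = Q/F = 819700 / 96485 = 8.496 mol.
2 electrons are transferred per H₂ molecule, so n(H₂) = 8.496 / 2 = 4.248 mol.
V = nRT/P = (4.248 × 8.314 × 331) / (163 × 10³ Pa) = 0.0717 m³ = 71.7 L.

71.7 L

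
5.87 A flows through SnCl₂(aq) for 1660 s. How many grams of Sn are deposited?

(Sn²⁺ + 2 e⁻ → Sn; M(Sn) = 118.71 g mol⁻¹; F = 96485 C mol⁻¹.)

5.99 g

Q = I·t = 5.870 A × 1660.0 s = 9744 C.
n(e⁻) = Q/F = 9744 / 96485 = 0.1010 mol.
Sn²⁺ + 2 e⁻ → Sn, so n(Sn) = n(e⁻)/2 = 0.05050 mol.
m = n·M = 0.05050 × 118.71 = 5.99 g.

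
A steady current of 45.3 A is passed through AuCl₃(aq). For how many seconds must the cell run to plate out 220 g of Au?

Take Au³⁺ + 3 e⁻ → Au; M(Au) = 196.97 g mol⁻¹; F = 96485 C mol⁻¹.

7140 s

n(Au) = m/M = 220 / 196.97 = 1.117 mol.
Each Au atom requires 3 electrons, so n(e⁻) = 3 × 1.117 = 3.351 mol.
Q = n(e⁻)·F = 3.351 × 96485 = 323300 C.
t = Q/I = 323300 / 45.30 A = 7137 s.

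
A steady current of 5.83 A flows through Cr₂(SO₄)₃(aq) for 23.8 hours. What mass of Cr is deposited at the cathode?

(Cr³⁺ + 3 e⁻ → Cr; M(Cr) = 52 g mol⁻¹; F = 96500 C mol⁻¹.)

89.7 g

Q = I·t = 5.830 A × 85680 s = 499500 C.
n(e⁻) = Q/F = 499500 / 96500 = 5.176 mol.
Cr³⁺ + 3 e⁻ → Cr, so n(Cr) = n(e⁻)/3 = 1.725 mol.
m = n·M = 1.725 × 52 = 89.7 g.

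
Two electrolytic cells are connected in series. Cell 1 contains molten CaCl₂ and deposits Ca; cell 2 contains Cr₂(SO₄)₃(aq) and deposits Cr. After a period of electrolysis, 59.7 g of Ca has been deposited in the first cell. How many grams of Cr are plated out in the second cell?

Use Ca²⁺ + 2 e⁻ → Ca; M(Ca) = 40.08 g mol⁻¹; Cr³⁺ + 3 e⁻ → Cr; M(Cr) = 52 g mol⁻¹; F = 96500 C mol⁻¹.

51.6 g

n(Ca) = 59.7 / 40.08 = 1.490 mol.
Since Ca²⁺ + 2 e⁻ → Ca, n(e⁻) passed = 2 × 1.490 = 2.979 mol.
Cells in series carry the same charge, so the same 2.979 mol of electrons passes through cell 2.
Cr³⁺ + 3 e⁻ → Cr, so n(Cr) = 2.979 / 3 = 0.9930 mol.
m(Cr) = 0.9930 × 52 = 51.6 g.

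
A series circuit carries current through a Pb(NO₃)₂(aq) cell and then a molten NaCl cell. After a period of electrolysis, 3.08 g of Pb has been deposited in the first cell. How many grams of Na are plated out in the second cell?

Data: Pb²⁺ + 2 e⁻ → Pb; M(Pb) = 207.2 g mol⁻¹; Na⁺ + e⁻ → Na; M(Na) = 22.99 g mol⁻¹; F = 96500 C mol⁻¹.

0.683 g

n(Pb) = 3.08 / 207.2 = 0.01486 mol.
Since Pb²⁺ + 2 e⁻ → Pb, n(e⁻) passed = 2 × 0.01486 = 0.02973 mol.
Cells in series carry the same charge, so the same 0.02973 mol of electrons passes through cell 2.
Na⁺ + e⁻ → Na, so n(Na) = 0.02973 / 1 = 0.02973 mol.
m(Na) = 0.02973 × 22.99 = 0.683 g.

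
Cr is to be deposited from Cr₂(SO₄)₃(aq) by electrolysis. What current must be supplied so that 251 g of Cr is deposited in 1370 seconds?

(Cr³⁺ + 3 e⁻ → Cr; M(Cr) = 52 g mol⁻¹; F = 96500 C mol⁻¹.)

1020 A

n(Cr) = 251 / 52 = 4.827 mol.
n(e⁻) = 3 × 4.827 = 14.48 mol.
Q = n(e⁻)·F = 14.48 × 96500 = 1397000 C.
I = Q/t = 1397000 / 1370.0 s = 1020 A.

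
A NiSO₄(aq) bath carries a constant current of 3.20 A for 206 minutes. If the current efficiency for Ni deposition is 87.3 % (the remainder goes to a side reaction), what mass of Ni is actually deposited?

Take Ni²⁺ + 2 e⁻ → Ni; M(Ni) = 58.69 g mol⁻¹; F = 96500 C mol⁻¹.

10.5 g

Q = I·t = 3.200 × 12360 = 39550 C.
n(e⁻) = 39550/96500 = 0.4099 mol; theoretically n(Ni) = 0.4099/2 = 0.2049 mol, m_theo = 12.03 g.
At 87.3 % efficiency, m_actual = 0.873 × 12.03 = 10.5 g.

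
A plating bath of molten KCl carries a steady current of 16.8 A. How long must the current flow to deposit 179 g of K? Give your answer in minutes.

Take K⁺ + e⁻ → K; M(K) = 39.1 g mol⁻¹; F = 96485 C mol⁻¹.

438 min

n(K) = m/M = 179 / 39.1 = 4.578 mol.
Each K atom requires 1 electron, so n(e⁻) = 1 × 4.578 = 4.578 mol.
Q = n(e⁻)·F = 4.578 × 96485 = 441700 C.
t = Q/I = 441700 / 16.80 A = 26290 s = 438 min.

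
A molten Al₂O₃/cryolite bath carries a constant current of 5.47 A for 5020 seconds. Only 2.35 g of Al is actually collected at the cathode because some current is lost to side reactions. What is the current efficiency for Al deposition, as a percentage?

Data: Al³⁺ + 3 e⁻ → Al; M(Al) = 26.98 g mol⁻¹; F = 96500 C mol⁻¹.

91.8 %

Q = I·t = 5.470 × 5020.0 = 27460 C; n(e⁻) = 27460/96500 = 0.2846 mol.
Theoretical n(Al) = n(e⁻)/3 = 0.09485 mol, i.e. m_theo = 0.09485 × 26.98 = 2.559 g.
Efficiency = m_actual / m_theo = 2.35 / 2.559 = 91.8 %.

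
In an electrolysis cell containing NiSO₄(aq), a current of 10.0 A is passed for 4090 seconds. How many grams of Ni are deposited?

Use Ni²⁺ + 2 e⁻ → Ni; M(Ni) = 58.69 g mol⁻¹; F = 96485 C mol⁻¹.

Q = I·t = 10.00 A × 4090.0 s = 40900 C.
n(e⁻) = Q/F = 40900 / 96485 = 0.4239 mol.
Ni²⁺ + 2 e⁻ → Ni, so n(Ni) = n(e⁻)/2 = 0.2120 mol.
m = n·M = 0.2120 × 58.69 = 12.4 g.

12.4 g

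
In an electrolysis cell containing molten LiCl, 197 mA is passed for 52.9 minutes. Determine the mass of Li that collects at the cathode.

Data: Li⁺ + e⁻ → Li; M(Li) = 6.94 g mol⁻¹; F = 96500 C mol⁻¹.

Q = I·t = 0.1970 A × 3174.0 s = 625.3 C.
n(e⁻) = Q/F = 625.3 / 96500 = 0.006480 mol.
Li⁺ + e⁻ → Li, so n(Li) = n(e⁻)/1 = 0.006480 mol.
m = n·M = 0.006480 × 6.94 = 0.0450 g.

0.0450 g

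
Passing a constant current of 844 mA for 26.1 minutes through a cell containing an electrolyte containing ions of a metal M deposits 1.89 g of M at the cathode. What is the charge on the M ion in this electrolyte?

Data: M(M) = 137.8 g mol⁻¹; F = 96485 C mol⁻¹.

Q = I·t = 0.8440 A × 1566.0 s = 1322 C, so n(e⁻) = 1322/96485 = 0.01370 mol.
n(M) deposited = 1.89 / 137.8 = 0.01372 mol.
Electrons per atom = n(e⁻)/n(M) = 0.01370 / 0.01372 = 0.999 ≈ 1, so the ion is M⁺.

+1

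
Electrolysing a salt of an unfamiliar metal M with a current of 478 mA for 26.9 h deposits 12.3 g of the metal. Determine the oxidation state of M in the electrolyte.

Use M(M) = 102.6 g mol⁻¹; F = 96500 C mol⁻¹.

+4

Q = I·t = 0.4780 A × 96840 s = 46290 C, so n(e⁻) = 46290/96500 = 0.4797 mol.
n(M) deposited = 12.3 / 102.6 = 0.1199 mol.
Electrons per atom = n(e⁻)/n(M) = 0.4797 / 0.1199 = 4.00 ≈ 4, so the ion is M⁴⁺.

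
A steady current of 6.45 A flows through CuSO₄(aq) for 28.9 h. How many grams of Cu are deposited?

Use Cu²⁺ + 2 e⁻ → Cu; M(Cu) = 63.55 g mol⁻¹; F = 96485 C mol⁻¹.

221 g

Q = I·t = 6.450 A × 104040 s = 671100 C.
n(e⁻) = Q/F = 671100 / 96485 = 6.955 mol.
Cu²⁺ + 2 e⁻ → Cu, so n(Cu) = n(e⁻)/2 = 3.478 mol.
m = n·M = 3.478 × 63.55 = 221 g.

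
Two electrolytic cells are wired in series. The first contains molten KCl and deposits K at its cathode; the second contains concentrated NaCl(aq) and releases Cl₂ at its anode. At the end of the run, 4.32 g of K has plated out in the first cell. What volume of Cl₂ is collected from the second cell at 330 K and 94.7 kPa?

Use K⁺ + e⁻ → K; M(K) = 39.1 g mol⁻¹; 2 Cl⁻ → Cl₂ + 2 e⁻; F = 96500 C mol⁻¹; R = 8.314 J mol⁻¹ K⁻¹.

n(K) = 4.32 / 39.1 = 0.1105 mol, so n(e⁻) = 1 × 0.1105 = 0.1105 mol.
The cells are in series, so the same 0.1105 mol of electrons passes through the second cell.
2 Cl⁻ → Cl₂ + 2 e⁻ — 2 mol e⁻ per mol Cl₂, so n(Cl₂) = 0.1105/2 = 0.05524 mol.
V = nRT/P = (0.05524 × 8.314 × 330) / (94.7 × 10³) = 0.00160 m³ = 1.60 L.

1.60 L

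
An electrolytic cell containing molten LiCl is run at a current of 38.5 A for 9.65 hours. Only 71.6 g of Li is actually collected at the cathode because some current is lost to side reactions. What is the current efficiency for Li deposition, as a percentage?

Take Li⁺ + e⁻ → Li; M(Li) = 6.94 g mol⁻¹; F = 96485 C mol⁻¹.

74.4 %

Q = I·t = 38.50 × 34740 = 1337000 C; n(e⁻) = 1337000/96485 = 13.86 mol.
Theoretical n(Li) = n(e⁻)/1 = 13.86 mol, i.e. m_theo = 13.86 × 6.94 = 96.20 g.
Efficiency = m_actual / m_theo = 71.6 / 96.20 = 74.4 %.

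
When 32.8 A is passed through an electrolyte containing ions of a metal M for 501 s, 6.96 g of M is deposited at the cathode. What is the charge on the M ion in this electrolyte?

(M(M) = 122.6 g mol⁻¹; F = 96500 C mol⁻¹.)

Q = I·t = 32.80 A × 501.00 s = 16430 C, so n(e⁻) = 16430/96500 = 0.1703 mol.
n(M) deposited = 6.96 / 122.6 = 0.05677 mol.
Electrons per atom = n(e⁻)/n(M) = 0.1703 / 0.05677 = 3.00 ≈ 3, so the ion is M³⁺.

+3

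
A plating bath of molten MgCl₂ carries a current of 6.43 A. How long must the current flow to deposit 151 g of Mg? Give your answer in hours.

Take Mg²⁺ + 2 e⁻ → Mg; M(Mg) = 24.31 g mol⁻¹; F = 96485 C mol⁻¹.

51.8 h

n(Mg) = m/M = 151 / 24.31 = 6.211 mol.
Each Mg atom requires 2 electrons, so n(e⁻) = 2 × 6.211 = 12.42 mol.
Q = n(e⁻)·F = 12.42 × 96485 = 1199000 C.
t = Q/I = 1199000 / 6.430 A = 186400 s = 51.8 h.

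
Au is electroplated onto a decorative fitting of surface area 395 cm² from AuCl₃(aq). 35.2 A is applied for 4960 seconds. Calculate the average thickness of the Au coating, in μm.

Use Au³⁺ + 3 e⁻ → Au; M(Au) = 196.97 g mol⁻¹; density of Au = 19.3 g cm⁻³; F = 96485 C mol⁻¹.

156 μm

Q = I·t = 35.20 × 4960.0 = 174600 C; n(e⁻) = 1.810 mol.
n(Au) = n(e⁻)/3 = 0.6032 mol, so m = 0.6032 × 196.97 = 118.8 g.
Volume = m/ρ = 118.8 / 19.3 = 6.156 cm³.
Thickness = V/A = 6.156 / 395 = 0.0156 cm = 156 μm.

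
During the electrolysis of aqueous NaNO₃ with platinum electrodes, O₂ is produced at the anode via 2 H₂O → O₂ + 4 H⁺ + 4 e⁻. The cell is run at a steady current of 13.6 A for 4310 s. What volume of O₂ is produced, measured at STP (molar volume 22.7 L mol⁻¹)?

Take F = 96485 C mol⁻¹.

3.45 L

Q = I·t = 13.60 A × 4310.0 s = 58620 C.
n(e⁻) = Q/F = 58620 / 96485 = 0.6075 mol.
4 electrons are transferred per O₂ molecule, so n(O₂) = 0.6075 / 4 = 0.1519 mol.
V = n × V_m = 0.1519 × 22.7 = 3.45 L.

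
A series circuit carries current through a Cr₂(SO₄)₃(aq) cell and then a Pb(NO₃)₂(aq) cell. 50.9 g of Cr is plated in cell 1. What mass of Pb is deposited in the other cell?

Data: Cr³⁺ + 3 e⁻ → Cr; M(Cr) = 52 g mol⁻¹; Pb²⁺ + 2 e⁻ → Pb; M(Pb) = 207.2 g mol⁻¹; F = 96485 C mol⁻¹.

304 g

n(Cr) = 50.9 / 52 = 0.9788 mol.
Since Cr³⁺ + 3 e⁻ → Cr, n(e⁻) passed = 3 × 0.9788 = 2.937 mol.
Cells in series carry the same charge, so the same 2.937 mol of electrons passes through cell 2.
Pb²⁺ + 2 e⁻ → Pb, so n(Pb) = 2.937 / 2 = 1.468 mol.
m(Pb) = 1.468 × 207.2 = 304 g.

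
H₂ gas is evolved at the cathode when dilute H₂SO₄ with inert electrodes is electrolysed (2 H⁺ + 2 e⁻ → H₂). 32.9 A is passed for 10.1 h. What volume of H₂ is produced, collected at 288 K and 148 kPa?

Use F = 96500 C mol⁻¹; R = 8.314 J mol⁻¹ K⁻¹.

100 L

Q = I·t = 32.90 A × 36360 s = 1196000 C.
n(e⁻) = Q/F = 1196000 / 96500 = 12.40 mol.
2 electrons are transferred per H₂ molecule, so n(H₂) = 12.40 / 2 = 6.198 mol.
V = nRT/P = (6.198 × 8.314 × 288) / (148 × 10³ Pa) = 0.100 m³ = 100 L.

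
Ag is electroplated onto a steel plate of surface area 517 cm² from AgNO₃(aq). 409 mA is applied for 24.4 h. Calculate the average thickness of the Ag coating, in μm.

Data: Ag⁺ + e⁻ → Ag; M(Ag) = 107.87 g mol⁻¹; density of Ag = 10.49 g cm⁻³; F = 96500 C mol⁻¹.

Q = I·t = 0.4090 × 87840 = 35930 C; n(e⁻) = 0.3723 mol.
n(Ag) = n(e⁻)/1 = 0.3723 mol, so m = 0.3723 × 107.87 = 40.16 g.
Volume = m/ρ = 40.16 / 10.49 = 3.828 cm³.
Thickness = V/A = 3.828 / 517 = 0.00740 cm = 74.0 μm.

74.0 μm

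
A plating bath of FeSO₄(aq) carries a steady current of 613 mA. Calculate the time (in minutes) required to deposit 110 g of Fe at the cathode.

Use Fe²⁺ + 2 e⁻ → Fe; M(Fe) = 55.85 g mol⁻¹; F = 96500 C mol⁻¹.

n(Fe) = m/M = 110 / 55.85 = 1.970 mol.
Each Fe atom requires 2 electrons, so n(e⁻) = 2 × 1.970 = 3.939 mol.
Q = n(e⁻)·F = 3.939 × 96500 = 380100 C.
t = Q/I = 380100 / 0.6130 A = 620100 s = 10300 min.

10300 min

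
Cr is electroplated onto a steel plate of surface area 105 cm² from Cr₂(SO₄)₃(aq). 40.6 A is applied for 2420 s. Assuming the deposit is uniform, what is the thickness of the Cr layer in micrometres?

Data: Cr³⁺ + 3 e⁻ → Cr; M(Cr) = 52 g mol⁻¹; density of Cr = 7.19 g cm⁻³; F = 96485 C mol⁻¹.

234 μm

Q = I·t = 40.60 × 2420.0 = 98250 C; n(e⁻) = 1.018 mol.
n(Cr) = n(e⁻)/3 = 0.3394 mol, so m = 0.3394 × 52 = 17.65 g.
Volume = m/ρ = 17.65 / 7.19 = 2.455 cm³.
Thickness = V/A = 2.455 / 105 = 0.0234 cm = 234 μm.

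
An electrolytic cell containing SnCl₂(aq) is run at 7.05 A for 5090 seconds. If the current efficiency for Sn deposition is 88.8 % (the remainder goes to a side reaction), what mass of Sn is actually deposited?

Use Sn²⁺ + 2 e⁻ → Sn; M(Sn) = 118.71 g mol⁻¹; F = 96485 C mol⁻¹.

19.6 g

Q = I·t = 7.050 × 5090.0 = 35880 C.
n(e⁻) = 35880/96485 = 0.3719 mol; theoretically n(Sn) = 0.3719/2 = 0.1860 mol, m_theo = 22.08 g.
At 88.8 % efficiency, m_actual = 0.888 × 22.08 = 19.6 g.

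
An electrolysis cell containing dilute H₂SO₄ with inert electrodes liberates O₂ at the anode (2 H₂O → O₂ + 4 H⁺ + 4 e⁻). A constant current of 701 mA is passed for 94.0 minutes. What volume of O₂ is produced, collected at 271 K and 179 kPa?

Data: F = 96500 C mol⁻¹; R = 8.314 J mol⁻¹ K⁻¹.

Q = I·t = 0.7010 A × 5640.0 s = 3954 C.
n(e⁻) = Q/F = 3954 / 96500 = 0.04097 mol.
4 electrons are transferred per O₂ molecule, so n(O₂) = 0.04097 / 4 = 0.01024 mol.
V = nRT/P = (0.01024 × 8.314 × 271) / (179 × 10³ Pa) = 1.29 × 10⁻⁴ m³ = 0.129 L.

0.129 L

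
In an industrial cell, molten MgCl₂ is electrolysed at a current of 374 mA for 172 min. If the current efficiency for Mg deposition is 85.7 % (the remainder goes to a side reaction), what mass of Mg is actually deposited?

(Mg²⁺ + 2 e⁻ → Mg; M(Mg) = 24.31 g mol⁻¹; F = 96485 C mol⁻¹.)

0.417 g

Q = I·t = 0.3740 × 10320 = 3860 C.
n(e⁻) = 3860/96485 = 0.04000 mol; theoretically n(Mg) = 0.04000/2 = 0.02000 mol, m_theo = 0.4862 g.
At 85.7 % efficiency, m_actual = 0.857 × 0.4862 = 0.417 g.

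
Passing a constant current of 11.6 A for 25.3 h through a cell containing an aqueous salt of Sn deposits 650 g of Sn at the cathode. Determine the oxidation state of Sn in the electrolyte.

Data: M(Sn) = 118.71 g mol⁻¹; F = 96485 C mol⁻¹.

+2

Q = I·t = 11.60 A × 91080 s = 1057000 C, so n(e⁻) = 1057000/96485 = 10.95 mol.
n(Sn) deposited = 650 / 118.71 = 5.476 mol.
Electrons per atom = n(e⁻)/n(Sn) = 10.95 / 5.476 = 2.00 ≈ 2, so the ion is Sn²⁺.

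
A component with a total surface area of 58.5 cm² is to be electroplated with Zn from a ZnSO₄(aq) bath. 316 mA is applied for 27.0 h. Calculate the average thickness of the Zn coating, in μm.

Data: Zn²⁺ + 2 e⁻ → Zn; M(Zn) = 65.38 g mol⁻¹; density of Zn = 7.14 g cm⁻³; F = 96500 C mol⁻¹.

249 μm

Q = I·t = 0.3160 × 97200 = 30720 C; n(e⁻) = 0.3183 mol.
n(Zn) = n(e⁻)/2 = 0.1591 mol, so m = 0.1591 × 65.38 = 10.40 g.
Volume = m/ρ = 10.40 / 7.14 = 1.457 cm³.
Thickness = V/A = 1.457 / 58.5 = 0.0249 cm = 249 μm.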